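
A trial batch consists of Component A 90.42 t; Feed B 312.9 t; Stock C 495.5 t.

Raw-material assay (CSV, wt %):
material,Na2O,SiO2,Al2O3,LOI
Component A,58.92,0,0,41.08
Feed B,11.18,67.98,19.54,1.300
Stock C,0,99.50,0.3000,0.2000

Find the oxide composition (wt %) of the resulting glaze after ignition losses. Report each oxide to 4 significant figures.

Every computation carries full precision all the way through. In-progress results are displayed (rounded to 4 significant figures) in the printout — exactly one rounding is applied to every reported result. All derived quantities are recomputed in full float precision (yield, ignition loss, net glass mass, totals, three oxide percentages) using the weight values for 856.6 t of glass, precisely as stated by the problem or answer text.
Oxide-by-oxide delivered mass:
  Na2O: 90.42·0.5892 + 312.9·0.1118 = 88.26 t
  SiO2: 312.9·0.6798 + 495.5·0.9950 = 705.7 t
  Al2O3: 312.9·0.1954 + 495.5·0.003000 = 62.63 t
LOI: 90.42·0.4108 + 312.9·0.01300 + 495.5·0.002000 = 42.20 t
batch − LOI leaves glass = 898.8 − 42.20 = 856.6 t (= Σ oxide masses)
wt % = 100 × oxide mass / glass mass

Glass mass = 856.6 t (batch 898.8 − LOI 42.20).
Composition: Na2O 10.30%, SiO2 82.39%, Al2O3 7.311%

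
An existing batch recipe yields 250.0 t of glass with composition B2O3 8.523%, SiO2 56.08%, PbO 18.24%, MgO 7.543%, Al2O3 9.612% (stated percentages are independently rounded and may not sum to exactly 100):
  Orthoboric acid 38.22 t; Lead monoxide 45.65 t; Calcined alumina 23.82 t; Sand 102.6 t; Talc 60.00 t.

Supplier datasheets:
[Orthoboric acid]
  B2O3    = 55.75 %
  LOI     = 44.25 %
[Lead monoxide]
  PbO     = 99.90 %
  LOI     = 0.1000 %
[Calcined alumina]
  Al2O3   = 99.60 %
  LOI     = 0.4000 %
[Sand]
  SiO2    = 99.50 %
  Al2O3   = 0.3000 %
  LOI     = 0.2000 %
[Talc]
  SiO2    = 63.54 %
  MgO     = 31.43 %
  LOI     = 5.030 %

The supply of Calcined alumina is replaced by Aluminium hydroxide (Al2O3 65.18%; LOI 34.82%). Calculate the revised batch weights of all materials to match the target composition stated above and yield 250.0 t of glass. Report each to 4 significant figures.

Revised batch per 250.0 t glass:
  Orthoboric acid: 38.22 t
  Lead monoxide: 45.65 t
  Aluminium hydroxide: 36.39 t
  Sand: 102.6 t
  Talc: 60.00 t
Total batch = 282.9 t; LOI loss = 32.85 t

Each numeric step runs at exact precision at all times. In-progress results are displayed (rounded to 4 significant figures) on the page. Each reported number is rounded a single time. Derived quantities are recomputed from the weighed amounts per 250.0 t of glass at full float precision (net glass mass, the totals, ignition loss, five oxide percentages, yield), exactly as shown in question or answer.
Target oxide masses per 250.0 t glass:
  B2O3: 8.523% × 250.0 = 21.31 t
  SiO2: 56.08% × 250.0 = 140.2 t
  PbO: 18.24% × 250.0 = 45.60 t
  MgO: 7.543% × 250.0 = 18.86 t
  Al2O3: 9.612% × 250.0 = 24.03 t
Sums-versus-targets review given the weights on record, at the basis given (summed amounts equal target values once rounding is allowed for):
  B2O3: 38.22·0.5575 = 21.31 t (target 21.31 t)
  SiO2: 102.6·0.9950 + 60.00·0.6354 = 140.2 t (target 140.2 t)
  PbO: 45.65·0.9990 = 45.60 t (target 45.60 t)
  MgO: 60.00·0.3143 = 18.86 t (target 18.86 t)
  Al2O3: 36.39·0.6518 + 102.6·0.003000 = 24.03 t (target 24.03 t)
Glass-mass closure: whole batch net of LOI = 250.0 t (the targets, summed, come to 250.0 t; with the basis standing at 250.0 t — differing by rounding only).
Batch total: Σ batch = 282.9 t; the LOI term Σ batch·LOI equals 32.85 t; as yield: glass ÷ batch → 88.39%.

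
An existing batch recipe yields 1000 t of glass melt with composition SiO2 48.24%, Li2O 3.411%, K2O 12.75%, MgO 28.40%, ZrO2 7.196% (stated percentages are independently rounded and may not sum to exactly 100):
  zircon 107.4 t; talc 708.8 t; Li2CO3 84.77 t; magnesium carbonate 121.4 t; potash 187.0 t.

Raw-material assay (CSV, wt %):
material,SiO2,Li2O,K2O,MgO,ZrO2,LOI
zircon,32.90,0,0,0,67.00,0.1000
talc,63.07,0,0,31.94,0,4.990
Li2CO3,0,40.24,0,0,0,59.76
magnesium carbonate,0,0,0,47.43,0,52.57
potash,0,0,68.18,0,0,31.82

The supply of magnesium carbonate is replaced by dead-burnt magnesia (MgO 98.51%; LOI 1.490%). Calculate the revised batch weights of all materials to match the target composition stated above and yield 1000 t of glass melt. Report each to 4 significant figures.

The intermediate values are printed (rounded to four significant figures) at each printed step; every computation runs at full precision throughout. A single rounding yields each reported figure — the derived quantities (net glass mass, the totals, LOI, yield, five oxide percentages) are computed at exact precision from the weighed amounts for 1000 t of glass, as given in the problem or answer text.
Target masses of each oxide per 1000 t glass melt:
  SiO2: 48.24% × 1000 = 482.4 t
  Li2O: 3.411% × 1000 = 34.11 t
  K2O: 12.75% × 1000 = 127.5 t
  MgO: 28.40% × 1000 = 284.0 t
  ZrO2: 7.196% × 1000 = 71.96 t
Sums-versus-targets review per the reported batch figures, at the basis given (each sum matches its target mass within answer rounding):
  SiO2: 107.4·0.3290 + 708.8·0.6307 = 482.4 t (target 482.4 t)
  Li2O: 84.77·0.4024 = 34.11 t (target 34.11 t)
  K2O: 187.0·0.6818 = 127.5 t (target 127.5 t)
  MgO: 708.8·0.3194 + 58.47·0.9851 = 284.0 t (target 284.0 t)
  ZrO2: 107.4·0.6700 = 71.96 t (target 71.96 t)
Glass mass check: the batch minus its LOI: 999.9 t (summing oxide targets gives 1000 t; basis as stated: 1000 t — any gap is answer rounding).
Whole-batch sum: Σ batch = 1146 t; the LOI term Σ batch·LOI equals 146.5 t; yield, glass over the total, = 87.22%.

Revised batch per 1000 t glass melt:
  zircon: 107.4 t
  talc: 708.8 t
  Li2CO3: 84.77 t
  dead-burnt magnesia: 58.47 t
  potash: 187.0 t
Total batch = 1146 t; LOI loss = 146.5 t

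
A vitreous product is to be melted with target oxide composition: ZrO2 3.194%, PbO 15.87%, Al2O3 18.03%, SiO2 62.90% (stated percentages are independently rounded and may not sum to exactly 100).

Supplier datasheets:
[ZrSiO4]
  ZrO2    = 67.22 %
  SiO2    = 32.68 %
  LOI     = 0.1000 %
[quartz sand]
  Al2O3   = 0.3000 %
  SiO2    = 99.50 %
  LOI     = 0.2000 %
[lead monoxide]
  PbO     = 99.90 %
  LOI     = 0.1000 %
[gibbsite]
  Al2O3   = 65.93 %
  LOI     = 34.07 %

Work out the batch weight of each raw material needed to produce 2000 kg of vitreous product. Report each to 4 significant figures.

Batch per 2000 kg vitreous product:
  ZrSiO4: 95.03 kg
  quartz sand: 1233 kg
  lead monoxide: 317.7 kg
  gibbsite: 541.3 kg
Total batch = 2187 kg; LOI loss = 187.3 kg; yield = 91.44%

All arithmetic runs at exact precision end to end; values along the way are displayed (rounded to four significant figures) within the worked lines. A single rounding completes each reported figure; derived quantities are re-derived using the weight values on 2000 kg of glass at full precision (yield, the four compositions, LOI, net glass mass, the totals) as given in the question or the answer.
Target oxide masses per 2000 kg vitreous product:
  ZrO2: 3.194% × 2000 = 63.88 kg
  PbO: 15.87% × 2000 = 317.4 kg
  Al2O3: 18.03% × 2000 = 360.6 kg
  SiO2: 62.90% × 2000 = 1258 kg
Verifying the oxide balance with the batch weights as given, for the quoted basis mass (each sum matches its target mass given rounding of the digits):
  ZrO2: 95.03·0.6722 = 63.88 kg (target 63.88 kg)
  PbO: 317.7·0.9990 = 317.4 kg (target 317.4 kg)
  Al2O3: 1233·0.003000 + 541.3·0.6593 = 360.6 kg (target 360.6 kg)
  SiO2: 95.03·0.3268 + 1233·0.9950 = 1258 kg (target 1258 kg)
Auditing the glass mass value: net batch after ignition = 2000 kg (oxide target masses add up to 2000 kg; basis as stated: 2000 kg — any gap is answer rounding).
Adding the batch up: Σ batch = 2187 kg; LOI removed, Σ of batch·LOI: 187.3 kg; yield = glass ÷ total batch = 91.44%.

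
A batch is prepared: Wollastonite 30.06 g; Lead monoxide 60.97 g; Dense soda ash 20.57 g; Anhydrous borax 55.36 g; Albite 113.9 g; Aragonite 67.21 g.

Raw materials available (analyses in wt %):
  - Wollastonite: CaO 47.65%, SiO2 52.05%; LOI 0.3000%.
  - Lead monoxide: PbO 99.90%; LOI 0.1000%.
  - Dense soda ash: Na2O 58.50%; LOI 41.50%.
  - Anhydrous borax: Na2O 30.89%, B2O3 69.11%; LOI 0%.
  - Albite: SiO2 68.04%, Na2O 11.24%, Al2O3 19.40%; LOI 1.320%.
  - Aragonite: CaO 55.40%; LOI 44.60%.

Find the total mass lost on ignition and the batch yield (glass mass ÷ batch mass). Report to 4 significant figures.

Intermediates are displayed, rounded to four significant digits, between the steps — full precision is kept through the solve. A single rounding completes every reported number — all derived quantities, which include the six compositions, the totals, glass mass, ignition loss, yield, are recomputed at full float precision, as set out in the problem or answer text, using the weight values for 307.9 g of glass.
Material-by-material LOI:
  Wollastonite: 30.06 × 0.003000 = 0.09018 g
  Lead monoxide: 60.97 × 0.001000 = 0.06097 g
  Dense soda ash: 20.57 × 0.4150 = 8.537 g
  Anhydrous borax: 55.36 × 0 = 0 g
  Albite: 113.9 × 0.01320 = 1.503 g
  Aragonite: 67.21 × 0.4460 = 29.98 g
Total LOI = 40.17 g
Glass = batch − LOI = 348.1 − 40.17 = 307.9 g

LOI loss = 40.17 g; glass = 307.9 g; yield = 88.46%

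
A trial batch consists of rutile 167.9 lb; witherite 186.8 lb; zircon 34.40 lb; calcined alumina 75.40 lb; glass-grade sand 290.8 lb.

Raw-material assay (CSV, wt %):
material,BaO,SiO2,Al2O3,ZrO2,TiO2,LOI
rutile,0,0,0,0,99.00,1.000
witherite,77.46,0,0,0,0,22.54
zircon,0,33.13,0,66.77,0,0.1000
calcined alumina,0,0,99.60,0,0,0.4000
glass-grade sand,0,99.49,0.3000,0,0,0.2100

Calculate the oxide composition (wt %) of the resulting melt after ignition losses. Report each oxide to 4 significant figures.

The whole derivation keeps full float precision end to end — the intermediate values are printed (rounded to four significant digits) alongside each step; every reported number takes a single rounding. Derived quantities, which include five oxide percentages, totals, yield, ignition loss, net glass mass, are computed at exact precision, as set out in the problem or answer text, using the weight values at 710.6 lb of glass.
Oxide-by-oxide delivered mass:
  BaO: 186.8·0.7746 = 144.7 lb
  SiO2: 34.40·0.3313 + 290.8·0.9949 = 300.7 lb
  Al2O3: 75.40·0.9960 + 290.8·0.003000 = 75.97 lb
  ZrO2: 34.40·0.6677 = 22.97 lb
  TiO2: 167.9·0.9900 = 166.2 lb
LOI: 167.9·0.01000 + 186.8·0.2254 + 34.40·0.001000 + 75.40·0.004000 + 290.8·0.002100 = 44.73 lb
Glass = total batch minus LOI = 755.3 − 44.73 = 710.6 lb (= Σ oxide masses)
each oxide over glass, ×100, is wt %

Glass mass = 710.6 lb (batch 755.3 − LOI 44.73).
Composition: BaO 20.36%, SiO2 42.32%, Al2O3 10.69%, ZrO2 3.232%, TiO2 23.39%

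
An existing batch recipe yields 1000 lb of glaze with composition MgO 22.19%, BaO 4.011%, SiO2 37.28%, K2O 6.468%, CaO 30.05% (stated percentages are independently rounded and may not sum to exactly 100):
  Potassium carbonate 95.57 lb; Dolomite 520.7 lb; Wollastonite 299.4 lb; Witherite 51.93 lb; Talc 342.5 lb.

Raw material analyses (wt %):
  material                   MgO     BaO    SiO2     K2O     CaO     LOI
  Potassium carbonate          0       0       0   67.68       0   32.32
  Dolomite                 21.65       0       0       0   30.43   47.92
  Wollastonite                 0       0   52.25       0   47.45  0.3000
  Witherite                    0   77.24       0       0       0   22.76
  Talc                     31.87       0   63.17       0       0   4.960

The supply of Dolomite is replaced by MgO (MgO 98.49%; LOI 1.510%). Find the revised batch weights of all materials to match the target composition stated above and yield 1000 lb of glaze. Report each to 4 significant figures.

Revised batch per 1000 lb glaze:
  Potassium carbonate: 95.57 lb
  MgO: 203.8 lb
  Wollastonite: 633.3 lb
  Witherite: 51.93 lb
  Talc: 66.33 lb
Total batch = 1051 lb; LOI loss = 50.97 lb

All internal work runs at full precision from first step to last — the intermediate values are shown with 4-significant-figure rounding alongside each step; every reported result takes exactly one rounding; the derived quantities are computed from the weighed amounts for 1000 lb of glass at full float precision (totals, net glass mass, the five compositions, the yield, ignition loss), exactly as printed in either problem or answer.
The oxide mass targets at 1000 lb glaze:
  MgO: 22.19% × 1000 = 221.9 lb
  BaO: 4.011% × 1000 = 40.11 lb
  SiO2: 37.28% × 1000 = 372.8 lb
  K2O: 6.468% × 1000 = 64.68 lb
  CaO: 30.05% × 1000 = 300.5 lb
Checking each oxide sum working from each reported weight, per the basis as stated (sum by sum, the targets are met exact up to rounding of places):
  MgO: 203.8·0.9849 + 66.33·0.3187 = 221.9 lb (target 221.9 lb)
  BaO: 51.93·0.7724 = 40.11 lb (target 40.11 lb)
  SiO2: 633.3·0.5225 + 66.33·0.6317 = 372.8 lb (target 372.8 lb)
  K2O: 95.57·0.6768 = 64.68 lb (target 64.68 lb)
  CaO: 633.3·0.4745 = 300.5 lb (target 300.5 lb)
Glass-mass bookkeeping: net batch after ignition = 1000 lb (per-oxide target masses sum to 1000 lb; with the basis standing at 1000 lb — rounding explains the deltas).
Total batch = Σ batch = 1051 lb; loss to ignition Σ batch·LOI = 50.97 lb; yield, glass over the total, = 95.15%.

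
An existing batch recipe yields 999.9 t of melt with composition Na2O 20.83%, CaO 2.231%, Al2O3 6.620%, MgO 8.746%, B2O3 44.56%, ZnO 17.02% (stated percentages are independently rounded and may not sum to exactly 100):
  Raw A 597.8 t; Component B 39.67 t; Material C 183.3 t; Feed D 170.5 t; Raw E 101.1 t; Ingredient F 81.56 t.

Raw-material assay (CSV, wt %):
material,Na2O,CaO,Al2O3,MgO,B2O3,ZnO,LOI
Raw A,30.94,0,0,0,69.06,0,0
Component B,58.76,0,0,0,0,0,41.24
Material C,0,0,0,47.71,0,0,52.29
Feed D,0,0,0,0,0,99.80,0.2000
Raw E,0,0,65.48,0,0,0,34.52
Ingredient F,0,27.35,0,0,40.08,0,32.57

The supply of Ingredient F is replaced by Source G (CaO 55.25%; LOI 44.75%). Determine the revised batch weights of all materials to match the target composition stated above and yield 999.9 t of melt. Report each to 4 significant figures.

Intermediates are shown, rounded to four significant figures, between the steps. The working math runs at full float precision throughout. Each reported value includes exactly one rounding. Derived quantities are carried from the weighed amounts at 999.9 t of glass in full float precision (six oxide percentages, ignition loss, yield, totals, net glass mass), exactly as shown in question or answer.
Oxide-by-oxide targets in 999.9 t melt:
  Na2O: 20.83% × 999.9 = 208.3 t
  CaO: 2.231% × 999.9 = 22.31 t
  Al2O3: 6.620% × 999.9 = 66.19 t
  MgO: 8.746% × 999.9 = 87.45 t
  B2O3: 44.56% × 999.9 = 445.6 t
  ZnO: 17.02% × 999.9 = 170.2 t
Checking each oxide sum from the weights as reported, against the basis in use (delivered sums recover each target within answer rounding):
  Na2O: 645.2·0.3094 + 14.74·0.5876 = 208.3 t (target 208.3 t)
  CaO: 40.38·0.5525 = 22.31 t (target 22.31 t)
  Al2O3: 101.1·0.6548 = 66.20 t (target 66.19 t)
  MgO: 183.3·0.4771 = 87.45 t (target 87.45 t)
  B2O3: 645.2·0.6906 = 445.6 t (target 445.6 t)
  ZnO: 170.5·0.9980 = 170.2 t (target 170.2 t)
Glass-mass bookkeeping: total batch − LOI = 1000 t (targets for the oxides total 1000 t; the stated basis being 999.9 t — deltas are rounding alone).
Whole-batch sum: Σ batch = 1155 t; loss to ignition Σ batch·LOI = 155.2 t; as yield: glass ÷ batch → 86.56%.

Revised batch per 999.9 t melt:
  Raw A: 645.2 t
  Component B: 14.74 t
  Material C: 183.3 t
  Feed D: 170.5 t
  Raw E: 101.1 t
  Source G: 40.38 t
Total batch = 1155 t; LOI loss = 155.2 t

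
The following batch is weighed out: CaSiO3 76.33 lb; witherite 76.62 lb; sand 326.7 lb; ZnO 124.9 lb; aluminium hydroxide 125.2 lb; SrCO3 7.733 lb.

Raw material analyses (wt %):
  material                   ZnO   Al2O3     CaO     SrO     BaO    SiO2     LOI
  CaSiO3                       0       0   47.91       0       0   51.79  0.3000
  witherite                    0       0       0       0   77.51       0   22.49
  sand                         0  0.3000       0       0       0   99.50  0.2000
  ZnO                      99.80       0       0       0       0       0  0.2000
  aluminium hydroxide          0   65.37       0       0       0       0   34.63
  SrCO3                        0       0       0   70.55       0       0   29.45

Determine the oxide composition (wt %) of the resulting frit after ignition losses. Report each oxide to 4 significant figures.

The working math keeps exact precision at each step. Intermediates are printed, rounded to 4 significant figures, on the page — each reported number receives exactly one rounding; derived quantities (LOI, glass mass, six oxide percentages, the yield, totals) are carried starting from the weights on 673.5 lb of glass at full precision, exactly as shown in the question or the answer.
Oxide masses out of the charge:
  ZnO: 124.9·0.9980 = 124.7 lb
  Al2O3: 326.7·0.003000 + 125.2·0.6537 = 82.82 lb
  CaO: 76.33·0.4791 = 36.57 lb
  SrO: 7.733·0.7055 = 5.456 lb
  BaO: 76.62·0.7751 = 59.39 lb
  SiO2: 76.33·0.5179 + 326.7·0.9950 = 364.6 lb
LOI: 76.33·0.003000 + 76.62·0.2249 + 326.7·0.002000 + 124.9·0.002000 + 125.2·0.3463 + 7.733·0.2945 = 64.00 lb
Resulting glass, batch − LOI: 737.5 − 64.00 = 673.5 lb (matching Σ of the oxides)
percent share: oxide ÷ glass, ×100

Glass mass = 673.5 lb (batch 737.5 − LOI 64.00).
Composition: ZnO 18.51%, Al2O3 12.30%, CaO 5.430%, SrO 0.8101%, BaO 8.818%, SiO2 54.14%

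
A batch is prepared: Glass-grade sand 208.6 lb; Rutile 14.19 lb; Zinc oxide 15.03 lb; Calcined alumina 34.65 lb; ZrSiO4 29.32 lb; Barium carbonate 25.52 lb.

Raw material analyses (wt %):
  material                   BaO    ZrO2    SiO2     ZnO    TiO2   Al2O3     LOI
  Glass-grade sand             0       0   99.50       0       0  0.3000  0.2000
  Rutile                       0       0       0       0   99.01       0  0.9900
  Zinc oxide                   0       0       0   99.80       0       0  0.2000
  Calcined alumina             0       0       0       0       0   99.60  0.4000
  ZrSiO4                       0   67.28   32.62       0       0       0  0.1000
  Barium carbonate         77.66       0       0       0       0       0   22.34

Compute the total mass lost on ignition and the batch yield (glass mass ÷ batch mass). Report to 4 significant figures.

LOI loss = 6.457 lb; glass = 320.9 lb; yield = 98.03%

In-progress results are shown (rounded to 4 significant digits) within the worked lines — the whole derivation holds full precision at each step — a single rounding yields each reported number — the derived quantities are carried in full precision (the six compositions, net glass mass, yield, ignition loss, the totals) from the batch weights for 320.9 lb of glass exactly as shown in question or answer.
Material-by-material LOI:
  Glass-grade sand: 208.6 × 0.002000 = 0.4172 lb
  Rutile: 14.19 × 0.009900 = 0.1405 lb
  Zinc oxide: 15.03 × 0.002000 = 0.03006 lb
  Calcined alumina: 34.65 × 0.004000 = 0.1386 lb
  ZrSiO4: 29.32 × 0.001000 = 0.02932 lb
  Barium carbonate: 25.52 × 0.2234 = 5.701 lb
Total LOI = 6.457 lb
Glass = batch − LOI = 327.3 − 6.457 = 320.9 lb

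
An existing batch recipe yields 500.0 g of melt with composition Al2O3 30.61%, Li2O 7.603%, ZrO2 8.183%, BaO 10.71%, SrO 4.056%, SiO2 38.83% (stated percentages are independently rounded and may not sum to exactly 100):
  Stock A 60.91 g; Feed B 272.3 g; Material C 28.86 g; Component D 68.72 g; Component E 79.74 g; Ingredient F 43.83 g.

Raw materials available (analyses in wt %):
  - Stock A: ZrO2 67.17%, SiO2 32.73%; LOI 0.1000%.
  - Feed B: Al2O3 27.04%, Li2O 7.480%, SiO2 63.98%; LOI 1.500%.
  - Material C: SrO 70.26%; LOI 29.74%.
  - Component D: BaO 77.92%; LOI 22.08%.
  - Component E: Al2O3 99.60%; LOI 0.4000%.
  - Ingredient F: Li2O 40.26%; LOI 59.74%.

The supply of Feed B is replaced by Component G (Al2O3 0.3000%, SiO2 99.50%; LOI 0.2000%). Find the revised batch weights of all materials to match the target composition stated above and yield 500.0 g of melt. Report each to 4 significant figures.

Each numeric step runs at full float precision at each step; the intermediate values are shown rounded to 4 significant digits when written out. A single rounding yields every reported figure. Derived quantities are carried at full precision (totals, net glass mass, LOI, the six compositions, yield) from the weighed amounts at 500.0 g of glass as written in the problem or answer text.
Target masses of each oxide per 500.0 g melt:
  Al2O3: 30.61% × 500.0 = 153.0 g
  Li2O: 7.603% × 500.0 = 38.02 g
  ZrO2: 8.183% × 500.0 = 40.92 g
  BaO: 10.71% × 500.0 = 53.55 g
  SrO: 4.056% × 500.0 = 20.28 g
  SiO2: 38.83% × 500.0 = 194.2 g
A balance pass over the oxides, using the reported weights, under the basis named above (oxide sums agree with the targets inside rounding margins):
  Al2O3: 175.1·0.003000 + 153.1·0.9960 = 153.0 g (target 153.0 g)
  Li2O: 94.42·0.4026 = 38.01 g (target 38.02 g)
  ZrO2: 60.91·0.6717 = 40.91 g (target 40.92 g)
  BaO: 68.72·0.7792 = 53.55 g (target 53.55 g)
  SrO: 28.86·0.7026 = 20.28 g (target 20.28 g)
  SiO2: 60.91·0.3273 + 175.1·0.9950 = 194.2 g (target 194.2 g)
Consistency of the glass mass: net batch after ignition = 499.9 g (the targets, summed, come to 500.0 g; with the basis standing at 500.0 g — a pure rounding effect).
Adding the batch up: Σ batch = 581.1 g; Σ batch·LOI gives LOI loss = 81.19 g; yield, glass over the total, = 86.03%.

Revised batch per 500.0 g melt:
  Stock A: 60.91 g
  Component G: 175.1 g
  Material C: 28.86 g
  Component D: 68.72 g
  Component E: 153.1 g
  Ingredient F: 94.42 g
Total batch = 581.1 g; LOI loss = 81.19 g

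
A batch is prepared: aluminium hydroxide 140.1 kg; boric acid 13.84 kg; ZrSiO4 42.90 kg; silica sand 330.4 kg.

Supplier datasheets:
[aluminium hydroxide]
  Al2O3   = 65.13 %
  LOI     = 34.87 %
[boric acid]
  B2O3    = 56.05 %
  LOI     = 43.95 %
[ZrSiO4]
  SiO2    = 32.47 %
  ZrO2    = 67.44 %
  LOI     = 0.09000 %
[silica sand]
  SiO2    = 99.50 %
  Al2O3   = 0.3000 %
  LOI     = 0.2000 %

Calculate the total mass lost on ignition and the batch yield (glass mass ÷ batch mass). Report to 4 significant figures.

LOI loss = 55.63 kg; glass = 471.6 kg; yield = 89.45%

The whole derivation holds full float precision at every stage. The intermediate values are printed with 4-significant-digit rounding in the printout; every reported result is rounded only once. Derived quantities, including LOI, four oxide percentages, yield, net glass mass, totals, are carried from the batch weights at 471.6 kg of glass at full float precision, exactly as shown in question or answer.
Material-by-material LOI:
  aluminium hydroxide: 140.1 × 0.3487 = 48.85 kg
  boric acid: 13.84 × 0.4395 = 6.083 kg
  ZrSiO4: 42.90 × 9.000e-04 = 0.03861 kg
  silica sand: 330.4 × 0.002000 = 0.6608 kg
Total LOI = 55.63 kg
Glass = batch − LOI = 527.2 − 55.63 = 471.6 kg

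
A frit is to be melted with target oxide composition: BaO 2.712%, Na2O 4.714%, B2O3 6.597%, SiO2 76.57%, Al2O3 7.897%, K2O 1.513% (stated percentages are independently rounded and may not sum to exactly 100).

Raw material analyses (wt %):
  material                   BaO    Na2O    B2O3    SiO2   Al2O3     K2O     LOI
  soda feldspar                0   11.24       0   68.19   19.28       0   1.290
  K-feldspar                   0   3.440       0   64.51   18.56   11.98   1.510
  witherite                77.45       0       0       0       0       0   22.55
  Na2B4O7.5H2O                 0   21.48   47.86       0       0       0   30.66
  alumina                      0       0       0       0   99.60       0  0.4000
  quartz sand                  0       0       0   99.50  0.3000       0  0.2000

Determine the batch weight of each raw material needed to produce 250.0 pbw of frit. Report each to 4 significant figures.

Batch per 250.0 pbw frit:
  soda feldspar: 29.33 pbw
  K-feldspar: 31.57 pbw
  witherite: 8.754 pbw
  Na2B4O7.5H2O: 34.46 pbw
  alumina: 7.803 pbw
  quartz sand: 151.8 pbw
Total batch = 263.7 pbw; LOI loss = 13.73 pbw; yield = 94.79%

The intermediate values are displayed rounded to four significant figures when written out; each numeric step holds full float precision in every operation; each reported value takes exactly one rounding. Derived quantities are re-derived at full float precision (net glass mass, LOI, the yield, six oxide percentages, the totals) starting from the weights per 250.0 pbw of glass as quoted within the problem or answer text.
The oxide mass targets at 250.0 pbw frit:
  BaO: 2.712% × 250.0 = 6.780 pbw
  Na2O: 4.714% × 250.0 = 11.78 pbw
  B2O3: 6.597% × 250.0 = 16.49 pbw
  SiO2: 76.57% × 250.0 = 191.4 pbw
  Al2O3: 7.897% × 250.0 = 19.74 pbw
  K2O: 1.513% × 250.0 = 3.782 pbw
Per-oxide balance check from the weights as reported, relative to the basis at hand (delivered sums recover each target inside rounding margins):
  BaO: 8.754·0.7745 = 6.780 pbw (target 6.780 pbw)
  Na2O: 29.33·0.1124 + 31.57·0.03440 + 34.46·0.2148 = 11.78 pbw (target 11.78 pbw)
  B2O3: 34.46·0.4786 = 16.49 pbw (target 16.49 pbw)
  SiO2: 29.33·0.6819 + 31.57·0.6451 + 151.8·0.9950 = 191.4 pbw (target 191.4 pbw)
  Al2O3: 29.33·0.1928 + 31.57·0.1856 + 7.803·0.9960 + 151.8·0.003000 = 19.74 pbw (target 19.74 pbw)
  K2O: 31.57·0.1198 = 3.782 pbw (target 3.782 pbw)
Glass-mass bookkeeping: net batch after ignition = 250.0 pbw (per-oxide target masses sum to 250.0 pbw; the stated basis being 250.0 pbw — differing by rounding only).
Batch grand total — Σ batch = 263.7 pbw; loss to ignition Σ batch·LOI = 13.73 pbw; the yield ratio, glass ÷ batch: 94.79%.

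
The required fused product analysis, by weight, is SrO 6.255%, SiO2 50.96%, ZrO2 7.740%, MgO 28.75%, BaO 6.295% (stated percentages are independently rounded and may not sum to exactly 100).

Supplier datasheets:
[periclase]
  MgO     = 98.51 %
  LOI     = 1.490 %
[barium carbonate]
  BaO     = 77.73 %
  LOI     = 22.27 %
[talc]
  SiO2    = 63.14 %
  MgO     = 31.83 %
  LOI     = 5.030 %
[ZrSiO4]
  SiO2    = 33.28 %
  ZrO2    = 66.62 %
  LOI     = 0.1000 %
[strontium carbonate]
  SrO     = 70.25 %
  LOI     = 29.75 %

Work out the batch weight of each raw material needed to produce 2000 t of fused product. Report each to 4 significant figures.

Batch per 2000 t fused product:
  periclase: 101.7 t
  barium carbonate: 162.0 t
  talc: 1492 t
  ZrSiO4: 232.4 t
  strontium carbonate: 178.1 t
Total batch = 2166 t; LOI loss = 165.9 t; yield = 92.34%

Intermediates are printed rounded to 4 significant figures in the printout. Full precision is maintained at all times. Each reported result includes exactly one rounding. Derived quantities are recomputed in full precision (the yield, net glass mass, the five compositions, the totals, ignition loss) from the weighed amounts per 2000 t of glass exactly as shown in problem or answer.
The oxide mass targets at 2000 t fused product:
  SrO: 6.255% × 2000 = 125.1 t
  SiO2: 50.96% × 2000 = 1019 t
  ZrO2: 7.740% × 2000 = 154.8 t
  MgO: 28.75% × 2000 = 575.0 t
  BaO: 6.295% × 2000 = 125.9 t
Oxide-by-oxide audit with the batch weights as given, at the basis given (delivered sums recover each target up to rounding of the answer):
  SrO: 178.1·0.7025 = 125.1 t (target 125.1 t)
  SiO2: 1492·0.6314 + 232.4·0.3328 = 1019 t (target 1019 t)
  ZrO2: 232.4·0.6662 = 154.8 t (target 154.8 t)
  MgO: 101.7·0.9851 + 1492·0.3183 = 575.1 t (target 575.0 t)
  BaO: 162.0·0.7773 = 125.9 t (target 125.9 t)
Auditing the glass mass value: Σ batch − LOI loss = 2000 t (summing oxide targets gives 2000 t; stated basis 2000 t — differing by rounding only).
Summing the batch: Σ batch = 2166 t; ignition loss, Σ(batch × LOI) = 165.9 t; yield: glass divided by total = 92.34%.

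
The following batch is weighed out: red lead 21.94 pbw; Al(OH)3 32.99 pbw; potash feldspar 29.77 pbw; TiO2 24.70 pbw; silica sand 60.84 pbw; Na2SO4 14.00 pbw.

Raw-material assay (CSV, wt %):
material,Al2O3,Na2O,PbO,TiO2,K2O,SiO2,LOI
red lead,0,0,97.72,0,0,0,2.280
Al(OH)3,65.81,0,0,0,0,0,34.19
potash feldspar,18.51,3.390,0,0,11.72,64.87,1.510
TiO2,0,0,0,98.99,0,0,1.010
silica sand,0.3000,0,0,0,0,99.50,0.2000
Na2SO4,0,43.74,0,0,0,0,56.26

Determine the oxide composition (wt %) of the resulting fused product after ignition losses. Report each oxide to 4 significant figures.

Glass mass = 163.8 pbw (batch 184.2 − LOI 20.48).
Composition: Al2O3 16.73%, Na2O 4.356%, PbO 13.09%, TiO2 14.93%, K2O 2.131%, SiO2 48.76%

All internal work maintains exact precision at each step — rounding to four significant figures governs every mid-chain value as displayed; each reported figure carries a single rounding — the derived quantities (LOI, six oxide percentages, the yield, the totals, net glass mass) are rebuilt using the weight values on 163.8 pbw of glass in exact precision, as they appear in either problem or answer.
Delivered oxide masses:
  Al2O3: 32.99·0.6581 + 29.77·0.1851 + 60.84·0.003000 = 27.40 pbw
  Na2O: 29.77·0.03390 + 14.00·0.4374 = 7.133 pbw
  PbO: 21.94·0.9772 = 21.44 pbw
  TiO2: 24.70·0.9899 = 24.45 pbw
  K2O: 29.77·0.1172 = 3.489 pbw
  SiO2: 29.77·0.6487 + 60.84·0.9950 = 79.85 pbw
LOI: 21.94·0.02280 + 32.99·0.3419 + 29.77·0.01510 + 24.70·0.01010 + 60.84·0.002000 + 14.00·0.5626 = 20.48 pbw
Net of LOI, the glass mass = 184.2 − 20.48 = 163.8 pbw (= the summed oxide contributions)
wt % = 100 × oxide mass / glass mass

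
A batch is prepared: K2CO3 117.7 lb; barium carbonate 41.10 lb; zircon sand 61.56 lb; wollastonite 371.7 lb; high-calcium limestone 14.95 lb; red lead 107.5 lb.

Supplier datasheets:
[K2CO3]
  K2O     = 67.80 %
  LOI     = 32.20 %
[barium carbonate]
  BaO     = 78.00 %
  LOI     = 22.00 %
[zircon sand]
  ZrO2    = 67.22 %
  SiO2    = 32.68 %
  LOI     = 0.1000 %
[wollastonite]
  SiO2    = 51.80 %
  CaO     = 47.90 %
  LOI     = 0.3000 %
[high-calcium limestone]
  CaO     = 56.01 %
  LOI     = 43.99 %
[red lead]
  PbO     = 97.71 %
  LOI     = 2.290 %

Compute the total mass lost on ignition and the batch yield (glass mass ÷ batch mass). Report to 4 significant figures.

All internal work keeps full precision in all steps. Rounding to four significant figures governs every mid-chain value as shown. A single rounding produces each reported result; the derived quantities, which include yield, ignition loss, totals, the six compositions, glass mass, are rebuilt at full precision, as given in the question or the answer, from the batch weights on 657.4 lb of glass.
Material-by-material LOI:
  K2CO3: 117.7 × 0.3220 = 37.90 lb
  barium carbonate: 41.10 × 0.2200 = 9.042 lb
  zircon sand: 61.56 × 0.001000 = 0.06156 lb
  wollastonite: 371.7 × 0.003000 = 1.115 lb
  high-calcium limestone: 14.95 × 0.4399 = 6.577 lb
  red lead: 107.5 × 0.02290 = 2.462 lb
Total LOI = 57.16 lb
Glass = batch − LOI = 714.5 − 57.16 = 657.4 lb

LOI loss = 57.16 lb; glass = 657.4 lb; yield = 92.00%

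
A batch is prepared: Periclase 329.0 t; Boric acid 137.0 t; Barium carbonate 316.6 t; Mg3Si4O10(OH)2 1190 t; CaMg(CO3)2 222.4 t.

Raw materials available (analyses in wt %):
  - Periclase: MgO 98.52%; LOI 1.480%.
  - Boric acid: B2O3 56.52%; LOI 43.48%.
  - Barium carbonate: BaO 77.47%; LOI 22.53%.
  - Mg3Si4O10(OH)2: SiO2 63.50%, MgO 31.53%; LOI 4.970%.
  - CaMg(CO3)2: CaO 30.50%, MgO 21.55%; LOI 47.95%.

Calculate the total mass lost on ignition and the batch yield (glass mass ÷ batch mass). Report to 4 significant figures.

Values along the way are displayed with 4-significant-figure rounding in the working — all internal work carries full float precision through every step — each reported figure is rounded just once; the derived quantities (net glass mass, the five compositions, LOI, the yield, totals) are recomputed at exact precision using the weight values per 1893 t of glass, exactly as printed in the problem or the answer.
Material-by-material LOI:
  Periclase: 329.0 × 0.01480 = 4.869 t
  Boric acid: 137.0 × 0.4348 = 59.57 t
  Barium carbonate: 316.6 × 0.2253 = 71.33 t
  Mg3Si4O10(OH)2: 1190 × 0.04970 = 59.14 t
  CaMg(CO3)2: 222.4 × 0.4795 = 106.6 t
Total LOI = 301.6 t
Glass = batch − LOI = 2195 − 301.6 = 1893 t

LOI loss = 301.6 t; glass = 1893 t; yield = 86.26%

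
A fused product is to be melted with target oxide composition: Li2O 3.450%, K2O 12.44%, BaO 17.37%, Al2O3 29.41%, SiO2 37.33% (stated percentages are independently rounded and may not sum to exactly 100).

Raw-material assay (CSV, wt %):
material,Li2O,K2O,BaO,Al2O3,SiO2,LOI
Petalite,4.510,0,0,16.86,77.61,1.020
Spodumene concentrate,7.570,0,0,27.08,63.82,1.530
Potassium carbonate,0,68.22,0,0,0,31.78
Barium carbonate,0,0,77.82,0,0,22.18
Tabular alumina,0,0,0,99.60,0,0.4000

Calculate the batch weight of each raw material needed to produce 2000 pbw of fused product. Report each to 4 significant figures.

Batch per 2000 pbw fused product:
  Petalite: 416.5 pbw
  Spodumene concentrate: 663.4 pbw
  Potassium carbonate: 364.7 pbw
  Barium carbonate: 446.4 pbw
  Tabular alumina: 339.7 pbw
Total batch = 2231 pbw; LOI loss = 230.7 pbw; yield = 89.66%

The working math runs at exact precision in every operation. In-progress results appear with 4-significant-figure rounding across the worked steps. A single rounding completes each reported figure — derived quantities, including the totals, five oxide percentages, net glass mass, LOI, the yield, are carried from the batch weights for 2000 pbw of glass in full float precision as quoted within the question or the answer.
Per-oxide target masses for 2000 pbw fused product:
  Li2O: 3.450% × 2000 = 69.00 pbw
  K2O: 12.44% × 2000 = 248.8 pbw
  BaO: 17.37% × 2000 = 347.4 pbw
  Al2O3: 29.41% × 2000 = 588.2 pbw
  SiO2: 37.33% × 2000 = 746.6 pbw
Verifying the oxide balance from the weights as reported, at the basis given (oxide sums agree with the targets within answer rounding):
  Li2O: 416.5·0.04510 + 663.4·0.07570 = 69.00 pbw (target 69.00 pbw)
  K2O: 364.7·0.6822 = 248.8 pbw (target 248.8 pbw)
  BaO: 446.4·0.7782 = 347.4 pbw (target 347.4 pbw)
  Al2O3: 416.5·0.1686 + 663.4·0.2708 + 339.7·0.9960 = 588.2 pbw (target 588.2 pbw)
  SiO2: 416.5·0.7761 + 663.4·0.6382 = 746.6 pbw (target 746.6 pbw)
Auditing the glass mass value: net batch after ignition = 2000 pbw (the targets, summed, come to 2000 pbw; the stated basis being 2000 pbw — gaps are rounding artifacts).
Whole-batch sum: Σ batch = 2231 pbw; LOI loss = Σ batch·LOI = 230.7 pbw; the yield ratio, glass ÷ batch: 89.66%.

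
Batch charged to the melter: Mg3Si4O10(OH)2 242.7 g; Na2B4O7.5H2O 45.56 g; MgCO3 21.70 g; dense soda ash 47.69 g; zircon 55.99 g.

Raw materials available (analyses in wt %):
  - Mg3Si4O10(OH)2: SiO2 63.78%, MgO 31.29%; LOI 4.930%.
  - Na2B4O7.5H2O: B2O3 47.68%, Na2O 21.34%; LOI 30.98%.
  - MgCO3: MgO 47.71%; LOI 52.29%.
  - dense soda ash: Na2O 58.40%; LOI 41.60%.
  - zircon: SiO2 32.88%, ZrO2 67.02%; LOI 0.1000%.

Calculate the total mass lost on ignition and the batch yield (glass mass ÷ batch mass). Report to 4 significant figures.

LOI loss = 57.32 g; glass = 356.3 g; yield = 86.14%

Working values are displayed rounded to four significant figures within the worked lines — full precision is kept in all steps; each reported figure takes just one rounding — the derived quantities are computed in full float precision (yield, ignition loss, totals, net glass mass, five oxide percentages) from the weighed amounts per 356.3 g of glass as given in question or answer.
Loss on ignition, line by line:
  Mg3Si4O10(OH)2: 242.7 × 0.04930 = 11.97 g
  Na2B4O7.5H2O: 45.56 × 0.3098 = 14.11 g
  MgCO3: 21.70 × 0.5229 = 11.35 g
  dense soda ash: 47.69 × 0.4160 = 19.84 g
  zircon: 55.99 × 0.001000 = 0.05599 g
Total LOI = 57.32 g
Glass = batch − LOI = 413.6 − 57.32 = 356.3 g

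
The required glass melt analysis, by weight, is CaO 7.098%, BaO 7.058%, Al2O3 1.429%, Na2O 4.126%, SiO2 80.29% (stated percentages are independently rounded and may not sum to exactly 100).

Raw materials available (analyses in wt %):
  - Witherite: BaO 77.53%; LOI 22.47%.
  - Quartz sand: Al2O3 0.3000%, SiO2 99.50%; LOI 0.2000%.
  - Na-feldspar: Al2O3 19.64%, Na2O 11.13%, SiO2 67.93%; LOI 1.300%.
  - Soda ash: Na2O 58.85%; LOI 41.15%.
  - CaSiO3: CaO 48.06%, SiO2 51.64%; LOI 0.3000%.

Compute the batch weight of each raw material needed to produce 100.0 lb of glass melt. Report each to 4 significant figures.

All arithmetic runs at exact precision at each step — working values are rounded to 4 significant figures when displayed. Every reported result is rounded exactly once — derived quantities, which include the totals, glass mass, ignition loss, five oxide percentages, yield, are computed at full float precision, as set out in either problem or answer, from the batch weights for 100.0 lb of glass.
Oxide-by-oxide targets in 100.0 lb glass melt:
  CaO: 7.098% × 100.0 = 7.098 lb
  BaO: 7.058% × 100.0 = 7.058 lb
  Al2O3: 1.429% × 100.0 = 1.429 lb
  Na2O: 4.126% × 100.0 = 4.126 lb
  SiO2: 80.29% × 100.0 = 80.29 lb
Balance tally, oxide-wise, working from each reported weight, for the quoted basis mass (target by target, the sums agree once rounding is allowed for):
  CaO: 14.77·0.4806 = 7.098 lb (target 7.098 lb)
  BaO: 9.104·0.7753 = 7.058 lb (target 7.058 lb)
  Al2O3: 68.78·0.003000 + 6.225·0.1964 = 1.429 lb (target 1.429 lb)
  Na2O: 6.225·0.1113 + 5.834·0.5885 = 4.126 lb (target 4.126 lb)
  SiO2: 68.78·0.9950 + 6.225·0.6793 + 14.77·0.5164 = 80.29 lb (target 80.29 lb)
Glass mass check: batch Σ − ignition loss = 100.0 lb (per-oxide target masses sum to 100.0 lb; against the stated basis, 100.0 lb — a pure rounding effect).
Batch grand total — Σ batch = 104.7 lb; LOI removed, Σ of batch·LOI: 4.709 lb; as yield: glass ÷ batch → 95.50%.

Batch per 100.0 lb glass melt:
  Witherite: 9.104 lb
  Quartz sand: 68.78 lb
  Na-feldspar: 6.225 lb
  Soda ash: 5.834 lb
  CaSiO3: 14.77 lb
Total batch = 104.7 lb; LOI loss = 4.709 lb; yield = 95.50%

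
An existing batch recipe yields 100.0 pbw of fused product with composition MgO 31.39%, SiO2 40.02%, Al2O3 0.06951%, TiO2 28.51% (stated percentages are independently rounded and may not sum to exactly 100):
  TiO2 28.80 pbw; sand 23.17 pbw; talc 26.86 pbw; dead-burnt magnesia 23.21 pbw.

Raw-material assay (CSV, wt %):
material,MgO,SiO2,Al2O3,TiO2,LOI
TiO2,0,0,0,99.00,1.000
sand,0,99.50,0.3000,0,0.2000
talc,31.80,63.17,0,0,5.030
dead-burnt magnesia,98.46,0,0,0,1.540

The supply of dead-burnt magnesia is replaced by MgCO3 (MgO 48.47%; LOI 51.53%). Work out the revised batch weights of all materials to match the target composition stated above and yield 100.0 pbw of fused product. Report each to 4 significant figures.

All arithmetic carries full precision through the solve; in-progress results are printed, rounded to 4 significant figures, on the page. Every reported result is rounded once only; the derived quantities are rebuilt in exact precision (the totals, net glass mass, the four compositions, LOI, yield) from the weighed amounts on 100.0 pbw of glass as given in problem or answer.
Oxide-by-oxide targets in 100.0 pbw fused product:
  MgO: 31.39% × 100.0 = 31.39 pbw
  SiO2: 40.02% × 100.0 = 40.02 pbw
  Al2O3: 0.06951% × 100.0 = 0.06951 pbw
  TiO2: 28.51% × 100.0 = 28.51 pbw
Sums-versus-targets review working from each reported weight, at the basis given (target by target, the sums agree exact up to rounding of places):
  MgO: 26.86·0.3180 + 47.14·0.4847 = 31.39 pbw (target 31.39 pbw)
  SiO2: 23.17·0.9950 + 26.86·0.6317 = 40.02 pbw (target 40.02 pbw)
  Al2O3: 23.17·0.003000 = 0.06951 pbw (target 0.06951 pbw)
  TiO2: 28.80·0.9900 = 28.51 pbw (target 28.51 pbw)
Glass-mass bookkeeping: Σ batch − LOI loss = 99.99 pbw (summing oxide targets gives 99.99 pbw; stated basis 100.0 pbw — gaps are rounding artifacts).
Batch grand total — Σ batch = 126.0 pbw; LOI loss = Σ batch·LOI = 25.98 pbw; yield: glass divided by total = 79.38%.

Revised batch per 100.0 pbw fused product:
  TiO2: 28.80 pbw
  sand: 23.17 pbw
  talc: 26.86 pbw
  MgCO3: 47.14 pbw
Total batch = 126.0 pbw; LOI loss = 25.98 pbw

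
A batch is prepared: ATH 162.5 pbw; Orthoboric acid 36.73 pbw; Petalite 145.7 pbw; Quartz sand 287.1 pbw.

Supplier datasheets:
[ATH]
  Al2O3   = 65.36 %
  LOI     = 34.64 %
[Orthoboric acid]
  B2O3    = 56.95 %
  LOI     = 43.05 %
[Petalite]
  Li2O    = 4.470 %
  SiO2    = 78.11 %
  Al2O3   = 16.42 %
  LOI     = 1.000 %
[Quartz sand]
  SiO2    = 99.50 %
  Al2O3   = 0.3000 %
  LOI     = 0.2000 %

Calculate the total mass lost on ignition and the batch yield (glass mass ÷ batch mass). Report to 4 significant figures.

The intermediate values are displayed rounded off to 4 significant figures alongside each step. The working math carries full precision through every step; exactly one rounding goes into each reported value; the derived quantities (four oxide percentages, LOI, glass mass, totals, the yield) are rebuilt in exact precision starting from the weights on 557.9 pbw of glass, as quoted within the problem or answer text.
Per-material ignition loss:
  ATH: 162.5 × 0.3464 = 56.29 pbw
  Orthoboric acid: 36.73 × 0.4305 = 15.81 pbw
  Petalite: 145.7 × 0.01000 = 1.457 pbw
  Quartz sand: 287.1 × 0.002000 = 0.5742 pbw
Total LOI = 74.13 pbw
Glass = batch − LOI = 632.0 − 74.13 = 557.9 pbw

LOI loss = 74.13 pbw; glass = 557.9 pbw; yield = 88.27%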